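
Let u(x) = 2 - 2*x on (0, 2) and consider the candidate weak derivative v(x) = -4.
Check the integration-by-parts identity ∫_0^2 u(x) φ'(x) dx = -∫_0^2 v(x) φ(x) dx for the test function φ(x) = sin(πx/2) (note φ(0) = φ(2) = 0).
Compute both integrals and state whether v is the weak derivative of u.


LHS = 8/π, RHS = 16/π. No, v is not the weak derivative of u.

u(x) = 2 - 2*x, classical derivative u'(x) = -2.
φ(x) = sin(πx/2), so φ'(x) = π*cos(π*x/2)/2.
Note φ(0) = φ(2) = 0, so the boundary term u·φ vanishes.
LHS = ∫_0^2 u(x) φ'(x) dx = ∫_0^2 (-π*x*cos(π*x/2) + π*cos(π*x/2)) dx. Term by term:
  ∫_0^2 π*cos(π*x/2) dx = 0;  ∫_0^2 -π*x*cos(π*x/2) dx = 8/π.
Sum: 0 + 8/π = 8/π.
So LHS = 8/π.
∫_0^2 v(x) φ(x) dx = ∫_0^2 (-4*sin(π*x/2)) dx. Term by term:
  ∫_0^2 -4*sin(π*x/2) dx = -16/π.
So RHS = -∫_0^2 v(x) φ(x) dx = 16/π.
LHS − RHS = -8/π ≠ 0, so the identity fails.
(For a valid weak derivative the identity must hold for EVERY test function, in particular this one. The failure shows v is NOT the weak derivative of u.)
Correct weak derivative would be u'(x) = -2.


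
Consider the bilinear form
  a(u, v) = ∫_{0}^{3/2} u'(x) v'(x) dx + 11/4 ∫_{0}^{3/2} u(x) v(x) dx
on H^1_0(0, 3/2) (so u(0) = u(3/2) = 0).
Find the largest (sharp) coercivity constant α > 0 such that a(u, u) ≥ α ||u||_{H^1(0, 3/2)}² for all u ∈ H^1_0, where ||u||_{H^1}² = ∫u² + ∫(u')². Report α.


α = 1

Coercivity of a(·,·) on H^1_0(0, 3/2) means a(u, u) ≥ α ||u||_{H^1}² for every u ∈ H^1_0.
The interval has length L = 3/2, and Poincaré/coercivity depend only on L. Here a(u, u) = ∫(u')² + (11/4)·∫u².
Here c = 11/4 ≥ 1, so a(u,u) = ∫(u')² + c∫u² ≥ ∫(u')² + ∫u² = ||u||_{H^1}², i.e. α = 1 works. No larger α is possible: a(u,u) ≥ α||u||_{H^1}² means (1−α)∫(u')² ≥ (α−c)∫u², and for the modes u_n = sin(nπ(x−x₀)/L) (x₀ the left endpoint) one has ∫u_n²/∫(u_n')² = (L/(nπ))² → 0, so a(u_n,u_n)/||u_n||_{H^1}² → 1. Hence the optimal constant is α = 1.
Therefore α = 1.


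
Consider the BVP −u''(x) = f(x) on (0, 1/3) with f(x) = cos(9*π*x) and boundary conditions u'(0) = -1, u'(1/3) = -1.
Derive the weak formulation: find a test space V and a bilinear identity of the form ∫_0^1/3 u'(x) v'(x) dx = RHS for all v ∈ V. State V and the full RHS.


V = H^1(0, 1/3) (v unrestricted at boundary; u is determined up to an additive constant); weak form: ∫_0^1/3 u'v' dx = ∫_0^1/3 (cos(9*π*x)) v dx − v(1/3) + v(0) for all v ∈ V.

Multiply both sides by a test function v and integrate from 0 to 1/3:
  ∫_0^1/3 −u''(x) v(x) dx = ∫_0^1/3 f(x) v(x) dx.
Integrate the LHS by parts once:
  ∫_0^1/3 −u'' v dx = −[u'(x) v(x)]_0^1/3 + ∫_0^1/3 u'(x) v'(x) dx.
Thus ∫_0^1/3 u'(x) v'(x) dx = ∫_0^1/3 f(x) v(x) dx + [u'(x) v(x)]_0^1/3.
Choose V so that boundary terms are either known or forced to vanish.
u has inhomogeneous Neumann u'(0) = -1, u'(1/3) = -1. [u' v]_0^1/3 = (-1)·v(1/3) − (-1)·v(0) = − v(1/3) + v(0). Take V = H^1(0, 1/3); boundary term becomes part of RHS.
Weak formulation: find u (satisfying any essential BC) such that ∫_0^1/3 u'(x) v'(x) dx = ∫_0^1/3 f v dx − v(1/3) + v(0) for all v ∈ V (Neumann data are natural BCs: they enter the RHS as boundary terms).
Substituting f(x) = cos(9*π*x), the right-hand side is ∫_0^1/3 (cos(9*π*x)) v dx − v(1/3) + v(0).
Compatibility check (pure Neumann): taking v ≡ 1 ∈ V gives 0 = ∫_0^1/3 f dx + (-1) − (-1), i.e. ∫_0^1/3 f dx must equal u'(0) − u'(1/3) = 0. Indeed ∫_0^1/3 (cos(9*π*x)) dx = 0, so the data are compatible. The solution is then unique only up to an additive constant (fix it e.g. by requiring ∫_0^1/3 u dx = 0).


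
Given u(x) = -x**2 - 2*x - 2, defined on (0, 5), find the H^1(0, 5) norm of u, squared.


||u||_{H^1}^2 = 1990

The H^1 norm (squared) on an interval (0, L) is
  ||u||_{H^1}^2 = ∫_0^L u(x)^2 dx + ∫_0^L u'(x)^2 dx.
Compute u'(x) = -2*x - 2.
Then u(x)^2 = x**4 + 4*x**3 + 8*x**2 + 8*x + 4 and u'(x)^2 = 4*x**2 + 8*x + 4.
Integrate each monomial from 0 to 5 using ∫_0^5 c·x^n dx = c·5^(n+1)/(n+1):
  ∫_0^5 u(x)^2 dx = ∫_0^5 (x^4 + 4*x^3 + 8*x^2 + 8*x + 4) dx. Term by term:
    ∫_0^5 x^4 dx = 625;  ∫_0^5 4*x^3 dx = 625;  ∫_0^5 8*x^2 dx = 1000/3;
    ∫_0^5 8*x dx = 100;  ∫_0^5 4 dx = 20.
  Sum: 625 + 625 + 1000/3 + 100 + 20 = 5110/3.
  ∫_0^5 u'(x)^2 dx = ∫_0^5 (4*x^2 + 8*x + 4) dx. Term by term:
    ∫_0^5 4*x^2 dx = 500/3;  ∫_0^5 8*x dx = 100;  ∫_0^5 4 dx = 20.
  Sum: 500/3 + 100 + 20 = 860/3.
Adding: ||u||_{H^1}^2 = 5110/3 + 860/3 = 1990.


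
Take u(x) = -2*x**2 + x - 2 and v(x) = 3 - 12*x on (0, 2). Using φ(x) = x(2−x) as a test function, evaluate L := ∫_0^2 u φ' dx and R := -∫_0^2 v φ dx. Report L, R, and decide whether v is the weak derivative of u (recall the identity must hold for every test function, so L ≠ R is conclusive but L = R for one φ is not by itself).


LHS = 4, RHS = 12. No, v is not the weak derivative of u.

u(x) = -2*x**2 + x - 2, classical derivative u'(x) = 1 - 4*x.
φ(x) = x(2−x), so φ'(x) = 2 - 2*x.
Note φ(0) = φ(2) = 0, so the boundary term u·φ vanishes.
LHS = ∫_0^2 u(x) φ'(x) dx = ∫_0^2 (4*x^3 - 6*x^2 + 6*x - 4) dx. Term by term:
  ∫_0^2 4*x^3 dx = 16;  ∫_0^2 -6*x^2 dx = -16;  ∫_0^2 6*x dx = 12;
  ∫_0^2 -4 dx = -8.
Sum: 16 − 16 + 12 − 8 = 4.
So LHS = 4.
∫_0^2 v(x) φ(x) dx = ∫_0^2 (12*x^3 - 27*x^2 + 6*x) dx. Term by term:
  ∫_0^2 12*x^3 dx = 48;  ∫_0^2 -27*x^2 dx = -72;  ∫_0^2 6*x dx = 12.
Sum: 48 − 72 + 12 = -12.
So RHS = -∫_0^2 v(x) φ(x) dx = 12.
LHS − RHS = -8 ≠ 0, so the identity fails.
(For a valid weak derivative the identity must hold for EVERY test function, in particular this one. The failure shows v is NOT the weak derivative of u.)
Correct weak derivative would be u'(x) = 1 - 4*x.


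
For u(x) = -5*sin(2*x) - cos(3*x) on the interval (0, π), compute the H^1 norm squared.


||u||_{H^1(0,π)}^2 = -80 + 135*π/2

u'(x) = 3*sin(3*x) - 10*cos(2*x).
Expand u² and (u')² and integrate term by term on (0, π), using: for integers n ≥ 1, ∫_0^π sin²(nx) dx = ∫_0^π cos²(nx) dx = π/2; for n ≠ n', ∫_0^π sin(nx)sin(n'x) dx = ∫_0^π cos(nx)cos(n'x) dx = 0; and by product-to-sum, ∫_0^π sin(nx)cos(n'x) dx = ½∫_0^π [sin((n+n')x) + sin((n−n')x)] dx, which is 0 when n+n' is even and 2n/(n²−n'²) when n+n' is odd (it need not vanish on (0, π)).
  u² squared terms: (-1)²·∫cos(3x)² dx = 1·π/2 = π/2;  (-5)²·∫sin(2x)² dx = 25·π/2 = 25*π/2.
  u² cross terms: 2·(-1)·(-5)·∫cos(3x)·sin(2x) dx = 10·(-4/5) = -8.
  So ∫_0^π u² dx = π/2 + 25*π/2 − 8 = -8 + 13*π.
  (u')² squared terms: (-10)²·∫cos(2x)² dx = 100·π/2 = 50*π;  (3)²·∫sin(3x)² dx = 9·π/2 = 9*π/2.
  (u')² cross terms: 2·(-10)·(3)·∫cos(2x)·sin(3x) dx = -60·(6/5) = -72.
  So ∫_0^π (u')² dx = 50*π + 9*π/2 − 72 = -72 + 109*π/2.
||u||_{H^1}^2 = (-8 + 13*π) + (-72 + 109*π/2) = -80 + 135*π/2.


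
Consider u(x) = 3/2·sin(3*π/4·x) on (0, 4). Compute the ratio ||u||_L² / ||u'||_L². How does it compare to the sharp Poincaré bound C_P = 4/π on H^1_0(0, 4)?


||u||_L² / ||u'||_L² = 4/(3*π) < C_P = 4/π.

u(x) = 3/2·sin(3*π/4·x), so u'(x) = 9*π*cos(3*π*x/4)/8.
Writing u(x) = A·sin(kπx/L) with A = 3/2 and k = 3, use ∫_0^L sin²(kπx/L) dx = L/2 and ∫_0^L cos²(kπx/L) dx = L/2.
u² = 9/4·sin²(3*π/4·x) and (u')² = 81*π^2/64·cos²(3*π/4·x), and each of sin², cos² integrates to L/2 = 2 over (0, 4).
∫_0^4 u² dx = 9/2, so ||u||_L² = 3*sqrt(2)/2.
∫_0^4 (u')² dx = 81*π^2/32, so ||u'||_L² = 9*sqrt(2)*π/8.
Ratio ||u||_L² / ||u'||_L² = 4/(3*π).
Sharp Poincaré constant on H^1_0(0, 4) is C_P = L/π = 4/π, achieved by sin(π/4·x).
This is the k = 3 harmonic; the ratio L/(kπ) is strictly less than C_P = L/π, consistent with the sharp inequality ||u||_L² ≤ C_P ||u'||_L².


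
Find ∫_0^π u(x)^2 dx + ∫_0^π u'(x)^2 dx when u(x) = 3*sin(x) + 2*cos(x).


||u||_{H^1(0,π)}^2 = 13*π

u'(x) = -2*sin(x) + 3*cos(x).
Expand u² and (u')² and integrate term by term on (0, π), using: for integers n ≥ 1, ∫_0^π sin²(nx) dx = ∫_0^π cos²(nx) dx = π/2; for n ≠ n', ∫_0^π sin(nx)sin(n'x) dx = ∫_0^π cos(nx)cos(n'x) dx = 0; and by product-to-sum, ∫_0^π sin(nx)cos(n'x) dx = ½∫_0^π [sin((n+n')x) + sin((n−n')x)] dx, which is 0 when n+n' is even and 2n/(n²−n'²) when n+n' is odd (it need not vanish on (0, π)).
  u² squared terms: (2)²·∫cos(x)² dx = 4·π/2 = 2*π;  (3)²·∫sin(x)² dx = 9·π/2 = 9*π/2.
  u² cross terms: 2·(2)·(3)·∫cos(x)·sin(x) dx = 12·(0) = 0.
  So ∫_0^π u² dx = 2*π + 9*π/2 + 0 = 13*π/2.
  (u')² squared terms: (-2)²·∫sin(x)² dx = 4·π/2 = 2*π;  (3)²·∫cos(x)² dx = 9·π/2 = 9*π/2.
  (u')² cross terms: 2·(-2)·(3)·∫sin(x)·cos(x) dx = -12·(0) = 0.
  So ∫_0^π (u')² dx = 2*π + 9*π/2 + 0 = 13*π/2.
||u||_{H^1}^2 = (13*π/2) + (13*π/2) = 13*π.


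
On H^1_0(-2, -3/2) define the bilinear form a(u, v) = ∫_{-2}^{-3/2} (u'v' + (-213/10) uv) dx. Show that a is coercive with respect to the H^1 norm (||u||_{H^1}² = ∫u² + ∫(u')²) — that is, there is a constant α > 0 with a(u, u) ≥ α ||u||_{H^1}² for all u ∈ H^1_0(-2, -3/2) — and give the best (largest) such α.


α = (-213 + 40*π^2)/(10*(1 + 4*π^2))

Coercivity of a(·,·) on H^1_0(-2, -3/2) means a(u, u) ≥ α ||u||_{H^1}² for every u ∈ H^1_0.
The interval has length L = 1/2, and Poincaré/coercivity depend only on L. Here a(u, u) = ∫(u')² + (-213/10)·∫u².
Here c = -213/10 < 0 with |c| < (π/L)² = 4*π^2, so coercivity still holds. The condition a(u,u) ≥ α||u||_{H^1}² reads (1−α)∫(u')² ≥ (α−c)∫u². Any admissible α is ≤ 1 (rapidly oscillating u have ∫u²/∫(u')² → 0), and α = 1 would force 0 ≥ (1−c)∫u², impossible since c < 1; so 1−α > 0. By the sharp Poincaré inequality on H^1_0 of an interval of length L, ∫(u')² ≥ (π/L)²∫u² with equality for the first sine mode sin(π(x−x₀)/L) (x₀ the left endpoint), so the inequality holds for all u iff (1−α)(π/L)² ≥ α − c, i.e. α ≤ ((π/L)² + c)/((π/L)² + 1) = (1 + c(L/π)²)/(1 + (L/π)²). (Direct route, valid since c ≤ 0: Poincaré gives c∫u² ≥ c(L/π)²∫(u')², so a(u,u) ≥ (1 + c(L/π)²)∫(u')², while ||u||_{H^1}² ≤ (1 + (L/π)²)∫(u')²; dividing yields the same α.) With (π/L)² = 4*π^2 and c = -213/10, the largest admissible constant is α = ((π/L)² + c)/((π/L)² + 1).
Simplifying, α = (-213 + 40*π^2)/(10*(1 + 4*π^2)).


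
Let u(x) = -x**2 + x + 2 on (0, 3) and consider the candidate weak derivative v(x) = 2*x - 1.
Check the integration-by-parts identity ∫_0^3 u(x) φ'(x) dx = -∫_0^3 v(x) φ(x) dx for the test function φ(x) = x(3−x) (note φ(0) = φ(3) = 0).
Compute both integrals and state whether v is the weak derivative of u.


LHS = 9, RHS = -9. No, v is not the weak derivative of u.

u(x) = -x**2 + x + 2, classical derivative u'(x) = 1 - 2*x.
φ(x) = x(3−x), so φ'(x) = 3 - 2*x.
Note φ(0) = φ(3) = 0, so the boundary term u·φ vanishes.
LHS = ∫_0^3 u(x) φ'(x) dx = ∫_0^3 (2*x^3 - 5*x^2 - x + 6) dx. Term by term:
  ∫_0^3 2*x^3 dx = 81/2;  ∫_0^3 -5*x^2 dx = -45;  ∫_0^3 -x dx = -9/2;
  ∫_0^3 6 dx = 18.
Sum: 81/2 − 45 − 9/2 + 18 = 9.
So LHS = 9.
∫_0^3 v(x) φ(x) dx = ∫_0^3 (-2*x^3 + 7*x^2 - 3*x) dx. Term by term:
  ∫_0^3 -2*x^3 dx = -81/2;  ∫_0^3 7*x^2 dx = 63;  ∫_0^3 -3*x dx = -27/2.
Sum: -81/2 + 63 − 27/2 = 9.
So RHS = -∫_0^3 v(x) φ(x) dx = -9.
LHS − RHS = 18 ≠ 0, so the identity fails.
(For a valid weak derivative the identity must hold for EVERY test function, in particular this one. The failure shows v is NOT the weak derivative of u.)
Correct weak derivative would be u'(x) = 1 - 2*x.


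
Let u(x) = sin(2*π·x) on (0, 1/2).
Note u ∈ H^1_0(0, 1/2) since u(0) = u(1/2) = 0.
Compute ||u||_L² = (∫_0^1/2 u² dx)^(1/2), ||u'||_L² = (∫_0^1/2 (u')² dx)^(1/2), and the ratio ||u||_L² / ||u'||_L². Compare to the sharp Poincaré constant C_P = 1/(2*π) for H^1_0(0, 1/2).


||u||_L² / ||u'||_L² = 1/(2*π) = C_P.

u(x) = sin(2*π·x), so u'(x) = 2*π*cos(2*π*x).
Writing u(x) = A·sin(kπx/L) with A = 1 and k = 1, use ∫_0^L sin²(kπx/L) dx = L/2 and ∫_0^L cos²(kπx/L) dx = L/2.
u² = 1·sin²(2*π·x) and (u')² = 4*π^2·cos²(2*π·x), and each of sin², cos² integrates to L/2 = 1/4 over (0, 1/2).
∫_0^1/2 u² dx = 1/4, so ||u||_L² = 1/2.
∫_0^1/2 (u')² dx = π^2, so ||u'||_L² = π.
Ratio ||u||_L² / ||u'||_L² = 1/(2*π).
Sharp Poincaré constant on H^1_0(0, 1/2) is C_P = L/π = 1/(2*π), achieved by sin(2*π·x).
This is the k = 1 eigenfunction (up to amplitude), so the ratio equals the sharp Poincaré constant exactly.


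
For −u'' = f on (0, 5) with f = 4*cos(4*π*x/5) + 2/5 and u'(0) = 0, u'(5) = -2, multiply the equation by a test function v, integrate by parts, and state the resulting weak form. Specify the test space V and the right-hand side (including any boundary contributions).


V = H^1(0, 5) (v unrestricted at boundary; u is determined up to an additive constant); weak form: ∫_0^5 u'v' dx = ∫_0^5 (4*cos(4*π*x/5) + 2/5) v dx − 2·v(5) for all v ∈ V.

Multiply both sides by a test function v and integrate from 0 to 5:
  ∫_0^5 −u''(x) v(x) dx = ∫_0^5 f(x) v(x) dx.
Integrate the LHS by parts once:
  ∫_0^5 −u'' v dx = −[u'(x) v(x)]_0^5 + ∫_0^5 u'(x) v'(x) dx.
Thus ∫_0^5 u'(x) v'(x) dx = ∫_0^5 f(x) v(x) dx + [u'(x) v(x)]_0^5.
Choose V so that boundary terms are either known or forced to vanish.
u has inhomogeneous Neumann u'(0) = 0, u'(5) = -2. [u' v]_0^5 = (-2)·v(5) − (0)·v(0) = − 2·v(5). Take V = H^1(0, 5); boundary term becomes part of RHS.
Weak formulation: find u (satisfying any essential BC) such that ∫_0^5 u'(x) v'(x) dx = ∫_0^5 f v dx − 2·v(5) for all v ∈ V (Neumann data are natural BCs: they enter the RHS as boundary terms).
Substituting f(x) = 4*cos(4*π*x/5) + 2/5, the right-hand side is ∫_0^5 (4*cos(4*π*x/5) + 2/5) v dx − 2·v(5).
Compatibility check (pure Neumann): taking v ≡ 1 ∈ V gives 0 = ∫_0^5 f dx + (-2) − (0), i.e. ∫_0^5 f dx must equal u'(0) − u'(5) = 2. Indeed ∫_0^5 (4*cos(4*π*x/5) + 2/5) dx = 2, so the data are compatible. The solution is then unique only up to an additive constant (fix it e.g. by requiring ∫_0^5 u dx = 0).


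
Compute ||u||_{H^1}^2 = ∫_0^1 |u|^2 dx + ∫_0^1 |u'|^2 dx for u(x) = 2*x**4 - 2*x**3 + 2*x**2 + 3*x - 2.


||u||_{H^1}^2 = 9272/315

The H^1 norm (squared) on an interval (0, L) is
  ||u||_{H^1}^2 = ∫_0^L u(x)^2 dx + ∫_0^L u'(x)^2 dx.
Compute u'(x) = 8*x**3 - 6*x**2 + 4*x + 3.
Then u(x)^2 = 4*x**8 - 8*x**7 + 12*x**6 + 4*x**5 - 16*x**4 + 20*x**3 + x**2 - 12*x + 4 and u'(x)^2 = 64*x**6 - 96*x**5 + 100*x**4 - 20*x**2 + 24*x + 9.
Integrate each monomial from 0 to 1 using ∫_0^1 c·x^n dx = c·1^(n+1)/(n+1):
  ∫_0^1 u(x)^2 dx = ∫_0^1 (4*x^8 - 8*x^7 + 12*x^6 + 4*x^5 - 16*x^4 + 20*x^3 + x^2 - 12*x + 4) dx. Term by term:
    ∫_0^1 4*x^8 dx = 4/9;  ∫_0^1 -8*x^7 dx = -1;  ∫_0^1 12*x^6 dx = 12/7;
    ∫_0^1 4*x^5 dx = 2/3;  ∫_0^1 -16*x^4 dx = -16/5;  ∫_0^1 20*x^3 dx = 5;
    ∫_0^1 x^2 dx = 1/3;  ∫_0^1 -12*x dx = -6;  ∫_0^1 4 dx = 4.
  Sum: 4/9 − 1 + 12/7 + 2/3 − 16/5 + 5 + 1/3 − 6 + 4 = 617/315.
  ∫_0^1 u'(x)^2 dx = ∫_0^1 (64*x^6 - 96*x^5 + 100*x^4 - 20*x^2 + 24*x + 9) dx. Term by term:
    ∫_0^1 64*x^6 dx = 64/7;  ∫_0^1 -96*x^5 dx = -16;  ∫_0^1 100*x^4 dx = 20;
    ∫_0^1 -20*x^2 dx = -20/3;  ∫_0^1 24*x dx = 12;  ∫_0^1 9 dx = 9.
  Sum: 64/7 − 16 + 20 − 20/3 + 12 + 9 = 577/21.
Adding: ||u||_{H^1}^2 = 617/315 + 577/21 = 9272/315.


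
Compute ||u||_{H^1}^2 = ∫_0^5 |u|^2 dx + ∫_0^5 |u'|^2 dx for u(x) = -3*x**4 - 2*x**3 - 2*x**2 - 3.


||u||_{H^1}^2 = 67584255/14

The H^1 norm (squared) on an interval (0, L) is
  ||u||_{H^1}^2 = ∫_0^L u(x)^2 dx + ∫_0^L u'(x)^2 dx.
Compute u'(x) = -12*x**3 - 6*x**2 - 4*x.
Then u(x)^2 = 9*x**8 + 12*x**7 + 16*x**6 + 8*x**5 + 22*x**4 + 12*x**3 + 12*x**2 + 9 and u'(x)^2 = 144*x**6 + 144*x**5 + 132*x**4 + 48*x**3 + 16*x**2.
Integrate each monomial from 0 to 5 using ∫_0^5 c·x^n dx = c·5^(n+1)/(n+1):
  ∫_0^5 u(x)^2 dx = ∫_0^5 (9*x^8 + 12*x^7 + 16*x^6 + 8*x^5 + 22*x^4 + 12*x^3 + 12*x^2 + 9) dx. Term by term:
    ∫_0^5 9*x^8 dx = 1953125;  ∫_0^5 12*x^7 dx = 1171875/2;  ∫_0^5 16*x^6 dx = 1250000/7;
    ∫_0^5 8*x^5 dx = 62500/3;  ∫_0^5 22*x^4 dx = 13750;  ∫_0^5 12*x^3 dx = 1875;
    ∫_0^5 12*x^2 dx = 500;  ∫_0^5 9 dx = 45.
  Sum: 1953125 + 1171875/2 + 1250000/7 + 62500/3 + 13750 + 1875 + 500 + 45 = 115694765/42.
  ∫_0^5 u'(x)^2 dx = ∫_0^5 (144*x^6 + 144*x^5 + 132*x^4 + 48*x^3 + 16*x^2) dx. Term by term:
    ∫_0^5 144*x^6 dx = 11250000/7;  ∫_0^5 144*x^5 dx = 375000;  ∫_0^5 132*x^4 dx = 82500;
    ∫_0^5 48*x^3 dx = 7500;  ∫_0^5 16*x^2 dx = 2000/3.
  Sum: 11250000/7 + 375000 + 82500 + 7500 + 2000/3 = 43529000/21.
Adding: ||u||_{H^1}^2 = 115694765/42 + 43529000/21 = 67584255/14.


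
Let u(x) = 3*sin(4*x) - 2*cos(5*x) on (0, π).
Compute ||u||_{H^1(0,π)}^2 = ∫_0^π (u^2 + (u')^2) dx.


||u||_{H^1(0,π)}^2 = 832/3 + 257*π/2

u'(x) = 10*sin(5*x) + 12*cos(4*x).
Expand u² and (u')² and integrate term by term on (0, π), using: for integers n ≥ 1, ∫_0^π sin²(nx) dx = ∫_0^π cos²(nx) dx = π/2; for n ≠ n', ∫_0^π sin(nx)sin(n'x) dx = ∫_0^π cos(nx)cos(n'x) dx = 0; and by product-to-sum, ∫_0^π sin(nx)cos(n'x) dx = ½∫_0^π [sin((n+n')x) + sin((n−n')x)] dx, which is 0 when n+n' is even and 2n/(n²−n'²) when n+n' is odd (it need not vanish on (0, π)).
  u² squared terms: (-2)²·∫cos(5x)² dx = 4·π/2 = 2*π;  (3)²·∫sin(4x)² dx = 9·π/2 = 9*π/2.
  u² cross terms: 2·(-2)·(3)·∫cos(5x)·sin(4x) dx = -12·(-8/9) = 32/3.
  So ∫_0^π u² dx = 2*π + 9*π/2 + 32/3 = 32/3 + 13*π/2.
  (u')² squared terms: (10)²·∫sin(5x)² dx = 100·π/2 = 50*π;  (12)²·∫cos(4x)² dx = 144·π/2 = 72*π.
  (u')² cross terms: 2·(10)·(12)·∫sin(5x)·cos(4x) dx = 240·(10/9) = 800/3.
  So ∫_0^π (u')² dx = 50*π + 72*π + 800/3 = 800/3 + 122*π.
||u||_{H^1}^2 = (32/3 + 13*π/2) + (800/3 + 122*π) = 832/3 + 257*π/2.


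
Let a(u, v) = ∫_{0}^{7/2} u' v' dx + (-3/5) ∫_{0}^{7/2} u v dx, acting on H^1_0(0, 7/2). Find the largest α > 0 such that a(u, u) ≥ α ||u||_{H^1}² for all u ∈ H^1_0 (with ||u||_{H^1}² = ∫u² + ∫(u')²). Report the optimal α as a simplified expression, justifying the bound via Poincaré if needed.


α = (-147 + 20*π^2)/(5*(4*π^2 + 49))

Coercivity of a(·,·) on H^1_0(0, 7/2) means a(u, u) ≥ α ||u||_{H^1}² for every u ∈ H^1_0.
The interval has length L = 7/2, and Poincaré/coercivity depend only on L. Here a(u, u) = ∫(u')² + (-3/5)·∫u².
Here c = -3/5 < 0 with |c| < (π/L)² = 4*π^2/49, so coercivity still holds. The condition a(u,u) ≥ α||u||_{H^1}² reads (1−α)∫(u')² ≥ (α−c)∫u². Any admissible α is ≤ 1 (rapidly oscillating u have ∫u²/∫(u')² → 0), and α = 1 would force 0 ≥ (1−c)∫u², impossible since c < 1; so 1−α > 0. By the sharp Poincaré inequality on H^1_0 of an interval of length L, ∫(u')² ≥ (π/L)²∫u² with equality for the first sine mode sin(π(x−x₀)/L) (x₀ the left endpoint), so the inequality holds for all u iff (1−α)(π/L)² ≥ α − c, i.e. α ≤ ((π/L)² + c)/((π/L)² + 1) = (1 + c(L/π)²)/(1 + (L/π)²). (Direct route, valid since c ≤ 0: Poincaré gives c∫u² ≥ c(L/π)²∫(u')², so a(u,u) ≥ (1 + c(L/π)²)∫(u')², while ||u||_{H^1}² ≤ (1 + (L/π)²)∫(u')²; dividing yields the same α.) With (π/L)² = 4*π^2/49 and c = -3/5, the largest admissible constant is α = ((π/L)² + c)/((π/L)² + 1).
Simplifying, α = (-147 + 20*π^2)/(5*(4*π^2 + 49)).


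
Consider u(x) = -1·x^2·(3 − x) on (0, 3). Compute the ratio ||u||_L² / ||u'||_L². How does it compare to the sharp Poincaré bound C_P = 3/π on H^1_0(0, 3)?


||u||_L² / ||u'||_L² = 3*sqrt(14)/14 < C_P = 3/π.

u(x) = -1·x^2·(3 − x), so u'(x) = 3*x*(x - 2).
u(x) = -1·x^2·(3 − x) vanishes at x = 0 and x = 3, so u ∈ H^1_0(0, 3). Differentiate via the product rule and integrate the resulting polynomials term by term.
  ∫_0^3 u² dx = ∫_0^3 (x^6 - 6*x^5 + 9*x^4) dx. Term by term:
    ∫_0^3 x^6 dx = 2187/7;  ∫_0^3 -6*x^5 dx = -729;  ∫_0^3 9*x^4 dx = 2187/5.
  Sum: 2187/7 − 729 + 2187/5 = 729/35.
  ∫_0^3 (u')² dx = ∫_0^3 (9*x^4 - 36*x^3 + 36*x^2) dx. Term by term:
    ∫_0^3 9*x^4 dx = 2187/5;  ∫_0^3 -36*x^3 dx = -729;  ∫_0^3 36*x^2 dx = 324.
  Sum: 2187/5 − 729 + 324 = 162/5.
∫_0^3 u² dx = 729/35, so ||u||_L² = 27*sqrt(35)/35.
∫_0^3 (u')² dx = 162/5, so ||u'||_L² = 9*sqrt(10)/5.
Ratio ||u||_L² / ||u'||_L² = 3*sqrt(14)/14.
Sharp Poincaré constant on H^1_0(0, 3) is C_P = L/π = 3/π, achieved by sin(π/3·x).
A polynomial bump cannot attain the sharp Poincaré constant (only the first sine eigenfunction does), so the ratio is strictly less than C_P, consistent with ||u||_L² ≤ C_P ||u'||_L².


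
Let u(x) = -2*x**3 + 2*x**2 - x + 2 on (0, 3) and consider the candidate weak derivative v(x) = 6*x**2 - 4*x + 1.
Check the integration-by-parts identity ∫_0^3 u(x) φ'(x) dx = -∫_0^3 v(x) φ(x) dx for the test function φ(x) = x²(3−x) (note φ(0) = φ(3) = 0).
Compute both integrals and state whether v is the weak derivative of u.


LHS = 2079/20, RHS = -2079/20. No, v is not the weak derivative of u.

u(x) = -2*x**3 + 2*x**2 - x + 2, classical derivative u'(x) = -6*x**2 + 4*x - 1.
φ(x) = x²(3−x), so φ'(x) = 3*x*(2 - x).
Note φ(0) = φ(3) = 0, so the boundary term u·φ vanishes.
LHS = ∫_0^3 u(x) φ'(x) dx = ∫_0^3 (6*x^5 - 18*x^4 + 15*x^3 - 12*x^2 + 12*x) dx. Term by term:
  ∫_0^3 6*x^5 dx = 729;  ∫_0^3 -18*x^4 dx = -4374/5;  ∫_0^3 15*x^3 dx = 1215/4;
  ∫_0^3 -12*x^2 dx = -108;  ∫_0^3 12*x dx = 54.
Sum: 729 − 4374/5 + 1215/4 − 108 + 54 = 2079/20.
So LHS = 2079/20.
∫_0^3 v(x) φ(x) dx = ∫_0^3 (-6*x^5 + 22*x^4 - 13*x^3 + 3*x^2) dx. Term by term:
  ∫_0^3 -6*x^5 dx = -729;  ∫_0^3 22*x^4 dx = 5346/5;  ∫_0^3 -13*x^3 dx = -1053/4;
  ∫_0^3 3*x^2 dx = 27.
Sum: -729 + 5346/5 − 1053/4 + 27 = 2079/20.
So RHS = -∫_0^3 v(x) φ(x) dx = -2079/20.
LHS − RHS = 2079/10 ≠ 0, so the identity fails.
(For a valid weak derivative the identity must hold for EVERY test function, in particular this one. The failure shows v is NOT the weak derivative of u.)
Correct weak derivative would be u'(x) = -6*x**2 + 4*x - 1.


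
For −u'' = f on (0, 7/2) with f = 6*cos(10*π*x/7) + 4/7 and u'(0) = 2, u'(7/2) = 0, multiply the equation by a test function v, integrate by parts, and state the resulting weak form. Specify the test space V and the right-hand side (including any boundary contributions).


V = H^1(0, 7/2) (v unrestricted at boundary; u is determined up to an additive constant); weak form: ∫_0^7/2 u'v' dx = ∫_0^7/2 (6*cos(10*π*x/7) + 4/7) v dx − 2·v(0) for all v ∈ V.

Multiply both sides by a test function v and integrate from 0 to 7/2:
  ∫_0^7/2 −u''(x) v(x) dx = ∫_0^7/2 f(x) v(x) dx.
Integrate the LHS by parts once:
  ∫_0^7/2 −u'' v dx = −[u'(x) v(x)]_0^7/2 + ∫_0^7/2 u'(x) v'(x) dx.
Thus ∫_0^7/2 u'(x) v'(x) dx = ∫_0^7/2 f(x) v(x) dx + [u'(x) v(x)]_0^7/2.
Choose V so that boundary terms are either known or forced to vanish.
u has inhomogeneous Neumann u'(0) = 2, u'(7/2) = 0. [u' v]_0^7/2 = (0)·v(7/2) − (2)·v(0) = − 2·v(0). Take V = H^1(0, 7/2); boundary term becomes part of RHS.
Weak formulation: find u (satisfying any essential BC) such that ∫_0^7/2 u'(x) v'(x) dx = ∫_0^7/2 f v dx − 2·v(0) for all v ∈ V (Neumann data are natural BCs: they enter the RHS as boundary terms).
Substituting f(x) = 6*cos(10*π*x/7) + 4/7, the right-hand side is ∫_0^7/2 (6*cos(10*π*x/7) + 4/7) v dx − 2·v(0).
Compatibility check (pure Neumann): taking v ≡ 1 ∈ V gives 0 = ∫_0^7/2 f dx + (0) − (2), i.e. ∫_0^7/2 f dx must equal u'(0) − u'(7/2) = 2. Indeed ∫_0^7/2 (6*cos(10*π*x/7) + 4/7) dx = 2, so the data are compatible. The solution is then unique only up to an additive constant (fix it e.g. by requiring ∫_0^7/2 u dx = 0).


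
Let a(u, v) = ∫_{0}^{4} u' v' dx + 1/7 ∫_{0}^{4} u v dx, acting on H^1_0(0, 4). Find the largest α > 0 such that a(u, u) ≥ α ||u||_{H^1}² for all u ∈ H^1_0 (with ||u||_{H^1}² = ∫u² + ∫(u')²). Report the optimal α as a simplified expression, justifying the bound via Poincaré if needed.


α = (16/7 + π^2)/(π^2 + 16)

Coercivity of a(·,·) on H^1_0(0, 4) means a(u, u) ≥ α ||u||_{H^1}² for every u ∈ H^1_0.
The interval has length L = 4, and Poincaré/coercivity depend only on L. Here a(u, u) = ∫(u')² + (1/7)·∫u².
Here 0 < c = 1/7 < 1. The condition a(u,u) ≥ α||u||_{H^1}² reads (1−α)∫(u')² ≥ (α−c)∫u². Any admissible α is ≤ 1 (rapidly oscillating u have ∫u²/∫(u')² → 0), and α = 1 would force 0 ≥ (1−c)∫u², impossible since c < 1; so 1−α > 0. By the sharp Poincaré inequality on H^1_0 of an interval of length L, ∫(u')² ≥ (π/L)²∫u² with equality for the first sine mode sin(π(x−x₀)/L) (x₀ the left endpoint), so the inequality holds for all u iff (1−α)(π/L)² ≥ α − c, i.e. α ≤ ((π/L)² + c)/((π/L)² + 1) = (1 + c(L/π)²)/(1 + (L/π)²). With (π/L)² = π^2/16 and c = 1/7, the largest admissible constant is α = ((π/L)² + c)/((π/L)² + 1).
Simplifying, α = (16/7 + π^2)/(π^2 + 16).


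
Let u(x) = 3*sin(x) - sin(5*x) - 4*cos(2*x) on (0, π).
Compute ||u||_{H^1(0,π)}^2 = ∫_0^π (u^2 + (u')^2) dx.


||u||_{H^1(0,π)}^2 = 2080/21 + 62*π

u'(x) = 8*sin(2*x) + 3*cos(x) - 5*cos(5*x).
Expand u² and (u')² and integrate term by term on (0, π), using: for integers n ≥ 1, ∫_0^π sin²(nx) dx = ∫_0^π cos²(nx) dx = π/2; for n ≠ n', ∫_0^π sin(nx)sin(n'x) dx = ∫_0^π cos(nx)cos(n'x) dx = 0; and by product-to-sum, ∫_0^π sin(nx)cos(n'x) dx = ½∫_0^π [sin((n+n')x) + sin((n−n')x)] dx, which is 0 when n+n' is even and 2n/(n²−n'²) when n+n' is odd (it need not vanish on (0, π)).
  u² squared terms: (-1)²·∫sin(5x)² dx = 1·π/2 = π/2;  (-4)²·∫cos(2x)² dx = 16·π/2 = 8*π;  (3)²·∫sin(x)² dx = 9·π/2 = 9*π/2.
  u² cross terms: 2·(-1)·(-4)·∫sin(5x)·cos(2x) dx = 8·(10/21) = 80/21;  2·(-1)·(3)·∫sin(5x)·sin(x) dx = -6·(0) = 0;  2·(-4)·(3)·∫cos(2x)·sin(x) dx = -24·(-2/3) = 16.
  So ∫_0^π u² dx = π/2 + 8*π + 9*π/2 + 80/21 + 0 + 16 = 416/21 + 13*π.
  (u')² squared terms: (-5)²·∫cos(5x)² dx = 25·π/2 = 25*π/2;  (3)²·∫cos(x)² dx = 9·π/2 = 9*π/2;  (8)²·∫sin(2x)² dx = 64·π/2 = 32*π.
  (u')² cross terms: 2·(-5)·(3)·∫cos(5x)·cos(x) dx = -30·(0) = 0;  2·(-5)·(8)·∫cos(5x)·sin(2x) dx = -80·(-4/21) = 320/21;  2·(3)·(8)·∫cos(x)·sin(2x) dx = 48·(4/3) = 64.
  So ∫_0^π (u')² dx = 25*π/2 + 9*π/2 + 32*π + 0 + 320/21 + 64 = 1664/21 + 49*π.
||u||_{H^1}^2 = (416/21 + 13*π) + (1664/21 + 49*π) = 2080/21 + 62*π.


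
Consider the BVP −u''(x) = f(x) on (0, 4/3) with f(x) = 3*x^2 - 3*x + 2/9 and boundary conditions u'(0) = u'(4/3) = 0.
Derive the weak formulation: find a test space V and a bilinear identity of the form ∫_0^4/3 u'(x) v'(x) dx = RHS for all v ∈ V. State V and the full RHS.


V = H^1(0, 4/3) (no boundary constraint on v; u is determined up to an additive constant); weak form: ∫_0^4/3 u'v' dx = ∫_0^4/3 (3*x^2 - 3*x + 2/9) v dx for all v ∈ V.

Multiply both sides by a test function v and integrate from 0 to 4/3:
  ∫_0^4/3 −u''(x) v(x) dx = ∫_0^4/3 f(x) v(x) dx.
Integrate the LHS by parts once:
  ∫_0^4/3 −u'' v dx = −[u'(x) v(x)]_0^4/3 + ∫_0^4/3 u'(x) v'(x) dx.
Thus ∫_0^4/3 u'(x) v'(x) dx = ∫_0^4/3 f(x) v(x) dx + [u'(x) v(x)]_0^4/3.
Choose V so that boundary terms are either known or forced to vanish.
u has homogeneous Neumann: u'(0) = u'(4/3) = 0. So [u' v]_0^4/3 = 0·v(4/3) − 0·v(0) = 0 for any v; take V = H^1(0, 4/3).
Weak formulation: find u (satisfying any essential BC) such that ∫_0^4/3 u'(x) v'(x) dx = ∫_0^4/3 f v dx for all v ∈ V (homogeneous Neumann, so boundary terms vanish).
Substituting f(x) = 3*x^2 - 3*x + 2/9, the right-hand side is ∫_0^4/3 (3*x^2 - 3*x + 2/9) v dx.
Compatibility check (pure Neumann): taking v ≡ 1 ∈ V gives 0 = ∫_0^4/3 f dx + (0) − (0), i.e. ∫_0^4/3 f dx must equal u'(0) − u'(4/3) = 0. Indeed ∫_0^4/3 (3*x^2 - 3*x + 2/9) dx = 0, so the data are compatible. The solution is then unique only up to an additive constant (fix it e.g. by requiring ∫_0^4/3 u dx = 0).


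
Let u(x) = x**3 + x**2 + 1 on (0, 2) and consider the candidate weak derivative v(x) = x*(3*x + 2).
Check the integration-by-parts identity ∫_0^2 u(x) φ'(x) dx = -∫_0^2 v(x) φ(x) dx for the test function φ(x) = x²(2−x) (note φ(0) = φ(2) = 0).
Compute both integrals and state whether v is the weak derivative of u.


LHS = -48/5, RHS = -48/5. Yes, v = u' weakly.

u(x) = x**3 + x**2 + 1, classical derivative u'(x) = 3*x**2 + 2*x.
φ(x) = x²(2−x), so φ'(x) = x*(4 - 3*x).
Note φ(0) = φ(2) = 0, so the boundary term u·φ vanishes.
LHS = ∫_0^2 u(x) φ'(x) dx = ∫_0^2 (-3*x^5 + x^4 + 4*x^3 - 3*x^2 + 4*x) dx. Term by term:
  ∫_0^2 -3*x^5 dx = -32;  ∫_0^2 x^4 dx = 32/5;  ∫_0^2 4*x^3 dx = 16;
  ∫_0^2 -3*x^2 dx = -8;  ∫_0^2 4*x dx = 8.
Sum: -32 + 32/5 + 16 − 8 + 8 = -48/5.
So LHS = -48/5.
∫_0^2 v(x) φ(x) dx = ∫_0^2 (-3*x^5 + 4*x^4 + 4*x^3) dx. Term by term:
  ∫_0^2 -3*x^5 dx = -32;  ∫_0^2 4*x^4 dx = 128/5;  ∫_0^2 4*x^3 dx = 16.
Sum: -32 + 128/5 + 16 = 48/5.
So RHS = -∫_0^2 v(x) φ(x) dx = -48/5.
LHS = RHS, so the identity holds for this test φ.
Moreover u is smooth here and v(x) = u'(x) = 3*x**2 + 2*x pointwise, so the identity holds for every test function. Hence v is the weak derivative of u.


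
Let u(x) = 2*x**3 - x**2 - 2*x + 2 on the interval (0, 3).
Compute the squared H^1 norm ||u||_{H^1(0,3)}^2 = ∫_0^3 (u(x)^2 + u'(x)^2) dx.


||u||_{H^1}^2 = 62094/35

The H^1 norm (squared) on an interval (0, L) is
  ||u||_{H^1}^2 = ∫_0^L u(x)^2 dx + ∫_0^L u'(x)^2 dx.
Compute u'(x) = 6*x**2 - 2*x - 2.
Then u(x)^2 = 4*x**6 - 4*x**5 - 7*x**4 + 12*x**3 - 8*x + 4 and u'(x)^2 = 36*x**4 - 24*x**3 - 20*x**2 + 8*x + 4.
Integrate each monomial from 0 to 3 using ∫_0^3 c·x^n dx = c·3^(n+1)/(n+1):
  ∫_0^3 u(x)^2 dx = ∫_0^3 (4*x^6 - 4*x^5 - 7*x^4 + 12*x^3 - 8*x + 4) dx. Term by term:
    ∫_0^3 4*x^6 dx = 8748/7;  ∫_0^3 -4*x^5 dx = -486;  ∫_0^3 -7*x^4 dx = -1701/5;
    ∫_0^3 12*x^3 dx = 243;  ∫_0^3 -8*x dx = -36;  ∫_0^3 4 dx = 12.
  Sum: 8748/7 − 486 − 1701/5 + 243 − 36 + 12 = 22488/35.
  ∫_0^3 u'(x)^2 dx = ∫_0^3 (36*x^4 - 24*x^3 - 20*x^2 + 8*x + 4) dx. Term by term:
    ∫_0^3 36*x^4 dx = 8748/5;  ∫_0^3 -24*x^3 dx = -486;  ∫_0^3 -20*x^2 dx = -180;
    ∫_0^3 8*x dx = 36;  ∫_0^3 4 dx = 12.
  Sum: 8748/5 − 486 − 180 + 36 + 12 = 5658/5.
Adding: ||u||_{H^1}^2 = 22488/35 + 5658/5 = 62094/35.


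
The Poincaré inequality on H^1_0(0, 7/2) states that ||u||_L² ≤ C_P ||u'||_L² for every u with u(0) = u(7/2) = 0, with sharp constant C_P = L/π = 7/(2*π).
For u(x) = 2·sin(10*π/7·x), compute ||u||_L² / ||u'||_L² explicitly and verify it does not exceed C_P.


||u||_L² / ||u'||_L² = 7/(10*π) < C_P = 7/(2*π).

u(x) = 2·sin(10*π/7·x), so u'(x) = 20*π*cos(10*π*x/7)/7.
Writing u(x) = A·sin(kπx/L) with A = 2 and k = 5, use ∫_0^L sin²(kπx/L) dx = L/2 and ∫_0^L cos²(kπx/L) dx = L/2.
u² = 4·sin²(10*π/7·x) and (u')² = 400*π^2/49·cos²(10*π/7·x), and each of sin², cos² integrates to L/2 = 7/4 over (0, 7/2).
∫_0^7/2 u² dx = 7, so ||u||_L² = sqrt(7).
∫_0^7/2 (u')² dx = 100*π^2/7, so ||u'||_L² = 10*sqrt(7)*π/7.
Ratio ||u||_L² / ||u'||_L² = 7/(10*π).
Sharp Poincaré constant on H^1_0(0, 7/2) is C_P = L/π = 7/(2*π), achieved by sin(2*π/7·x).
This is the k = 5 harmonic; the ratio L/(kπ) is strictly less than C_P = L/π, consistent with the sharp inequality ||u||_L² ≤ C_P ||u'||_L².


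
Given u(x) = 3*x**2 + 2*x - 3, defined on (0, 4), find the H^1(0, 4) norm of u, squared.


||u||_{H^1}^2 = 48428/15

The H^1 norm (squared) on an interval (0, L) is
  ||u||_{H^1}^2 = ∫_0^L u(x)^2 dx + ∫_0^L u'(x)^2 dx.
Compute u'(x) = 6*x + 2.
Then u(x)^2 = 9*x**4 + 12*x**3 - 14*x**2 - 12*x + 9 and u'(x)^2 = 36*x**2 + 24*x + 4.
Integrate each monomial from 0 to 4 using ∫_0^4 c·x^n dx = c·4^(n+1)/(n+1):
  ∫_0^4 u(x)^2 dx = ∫_0^4 (9*x^4 + 12*x^3 - 14*x^2 - 12*x + 9) dx. Term by term:
    ∫_0^4 9*x^4 dx = 9216/5;  ∫_0^4 12*x^3 dx = 768;  ∫_0^4 -14*x^2 dx = -896/3;
    ∫_0^4 -12*x dx = -96;  ∫_0^4 9 dx = 36.
  Sum: 9216/5 + 768 − 896/3 − 96 + 36 = 33788/15.
  ∫_0^4 u'(x)^2 dx = ∫_0^4 (36*x^2 + 24*x + 4) dx. Term by term:
    ∫_0^4 36*x^2 dx = 768;  ∫_0^4 24*x dx = 192;  ∫_0^4 4 dx = 16.
  Sum: 768 + 192 + 16 = 976.
Adding: ||u||_{H^1}^2 = 33788/15 + 976 = 48428/15.


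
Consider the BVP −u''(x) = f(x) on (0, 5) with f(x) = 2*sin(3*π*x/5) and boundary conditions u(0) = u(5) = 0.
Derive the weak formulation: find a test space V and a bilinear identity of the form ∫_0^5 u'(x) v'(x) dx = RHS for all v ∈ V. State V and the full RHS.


V = H^1_0(0, 5) (so v(0) = v(5) = 0); weak form: ∫_0^5 u'v' dx = ∫_0^5 (2*sin(3*π*x/5)) v dx for all v ∈ V.

Multiply both sides by a test function v and integrate from 0 to 5:
  ∫_0^5 −u''(x) v(x) dx = ∫_0^5 f(x) v(x) dx.
Integrate the LHS by parts once:
  ∫_0^5 −u'' v dx = −[u'(x) v(x)]_0^5 + ∫_0^5 u'(x) v'(x) dx.
Thus ∫_0^5 u'(x) v'(x) dx = ∫_0^5 f(x) v(x) dx + [u'(x) v(x)]_0^5.
Choose V so that boundary terms are either known or forced to vanish.
u is Dirichlet: u(0) = u(5) = 0. Let V = H^1_0(0, 5); then v(0) = v(5) = 0, and [u' v]_0^5 = 0.
Weak formulation: find u (satisfying any essential BC) such that ∫_0^5 u'(x) v'(x) dx = ∫_0^5 f v dx for all v ∈ V.
Substituting f(x) = 2*sin(3*π*x/5), the right-hand side is ∫_0^5 (2*sin(3*π*x/5)) v dx.


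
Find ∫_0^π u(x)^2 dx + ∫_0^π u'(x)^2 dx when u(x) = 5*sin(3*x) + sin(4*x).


||u||_{H^1(0,π)}^2 = 267*π/2

u'(x) = 15*cos(3*x) + 4*cos(4*x).
Expand u² and (u')² and integrate term by term on (0, π), using: for integers n ≥ 1, ∫_0^π sin²(nx) dx = ∫_0^π cos²(nx) dx = π/2; for n ≠ n', ∫_0^π sin(nx)sin(n'x) dx = ∫_0^π cos(nx)cos(n'x) dx = 0; and by product-to-sum, ∫_0^π sin(nx)cos(n'x) dx = ½∫_0^π [sin((n+n')x) + sin((n−n')x)] dx, which is 0 when n+n' is even and 2n/(n²−n'²) when n+n' is odd (it need not vanish on (0, π)).
  u² squared terms: (5)²·∫sin(3x)² dx = 25·π/2 = 25*π/2;  (1)²·∫sin(4x)² dx = 1·π/2 = π/2.
  u² cross terms: 2·(5)·(1)·∫sin(3x)·sin(4x) dx = 10·(0) = 0.
  So ∫_0^π u² dx = 25*π/2 + π/2 + 0 = 13*π.
  (u')² squared terms: (4)²·∫cos(4x)² dx = 16·π/2 = 8*π;  (15)²·∫cos(3x)² dx = 225·π/2 = 225*π/2.
  (u')² cross terms: 2·(4)·(15)·∫cos(4x)·cos(3x) dx = 120·(0) = 0.
  So ∫_0^π (u')² dx = 8*π + 225*π/2 + 0 = 241*π/2.
||u||_{H^1}^2 = (13*π) + (241*π/2) = 267*π/2.


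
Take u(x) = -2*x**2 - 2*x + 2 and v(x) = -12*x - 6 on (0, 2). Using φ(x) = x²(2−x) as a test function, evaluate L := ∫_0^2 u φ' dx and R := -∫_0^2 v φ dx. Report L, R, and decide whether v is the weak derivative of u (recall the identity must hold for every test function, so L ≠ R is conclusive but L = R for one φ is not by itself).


LHS = 136/15, RHS = 136/5. No, v is not the weak derivative of u.

u(x) = -2*x**2 - 2*x + 2, classical derivative u'(x) = -4*x - 2.
φ(x) = x²(2−x), so φ'(x) = x*(4 - 3*x).
Note φ(0) = φ(2) = 0, so the boundary term u·φ vanishes.
LHS = ∫_0^2 u(x) φ'(x) dx = ∫_0^2 (6*x^4 - 2*x^3 - 14*x^2 + 8*x) dx. Term by term:
  ∫_0^2 6*x^4 dx = 192/5;  ∫_0^2 -2*x^3 dx = -8;  ∫_0^2 -14*x^2 dx = -112/3;
  ∫_0^2 8*x dx = 16.
Sum: 192/5 − 8 − 112/3 + 16 = 136/15.
So LHS = 136/15.
∫_0^2 v(x) φ(x) dx = ∫_0^2 (12*x^4 - 18*x^3 - 12*x^2) dx. Term by term:
  ∫_0^2 12*x^4 dx = 384/5;  ∫_0^2 -18*x^3 dx = -72;  ∫_0^2 -12*x^2 dx = -32.
Sum: 384/5 − 72 − 32 = -136/5.
So RHS = -∫_0^2 v(x) φ(x) dx = 136/5.
LHS − RHS = -272/15 ≠ 0, so the identity fails.
(For a valid weak derivative the identity must hold for EVERY test function, in particular this one. The failure shows v is NOT the weak derivative of u.)
Correct weak derivative would be u'(x) = -4*x - 2.


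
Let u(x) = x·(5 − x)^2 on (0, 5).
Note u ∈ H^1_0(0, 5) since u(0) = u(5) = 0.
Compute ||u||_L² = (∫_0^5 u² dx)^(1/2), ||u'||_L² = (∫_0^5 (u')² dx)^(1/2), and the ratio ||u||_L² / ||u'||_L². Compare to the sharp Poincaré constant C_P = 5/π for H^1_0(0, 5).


||u||_L² / ||u'||_L² = 5*sqrt(14)/14 < C_P = 5/π.

u(x) = x·(5 − x)^2, so u'(x) = (x - 5)*(3*x - 5).
u(x) = x·(5 − x)^2 vanishes at x = 0 and x = 5, so u ∈ H^1_0(0, 5). Differentiate via the product rule and integrate the resulting polynomials term by term.
  ∫_0^5 u² dx = ∫_0^5 (x^6 - 20*x^5 + 150*x^4 - 500*x^3 + 625*x^2) dx. Term by term:
    ∫_0^5 x^6 dx = 78125/7;  ∫_0^5 -20*x^5 dx = -156250/3;  ∫_0^5 150*x^4 dx = 93750;
    ∫_0^5 -500*x^3 dx = -78125;  ∫_0^5 625*x^2 dx = 78125/3.
  Sum: 78125/7 − 156250/3 + 93750 − 78125 + 78125/3 = 15625/21.
  ∫_0^5 (u')² dx = ∫_0^5 (9*x^4 - 120*x^3 + 550*x^2 - 1000*x + 625) dx. Term by term:
    ∫_0^5 9*x^4 dx = 5625;  ∫_0^5 -120*x^3 dx = -18750;  ∫_0^5 550*x^2 dx = 68750/3;
    ∫_0^5 -1000*x dx = -12500;  ∫_0^5 625 dx = 3125.
  Sum: 5625 − 18750 + 68750/3 − 12500 + 3125 = 1250/3.
∫_0^5 u² dx = 15625/21, so ||u||_L² = 125*sqrt(21)/21.
∫_0^5 (u')² dx = 1250/3, so ||u'||_L² = 25*sqrt(6)/3.
Ratio ||u||_L² / ||u'||_L² = 5*sqrt(14)/14.
Sharp Poincaré constant on H^1_0(0, 5) is C_P = L/π = 5/π, achieved by sin(π/5·x).
A polynomial bump cannot attain the sharp Poincaré constant (only the first sine eigenfunction does), so the ratio is strictly less than C_P, consistent with ||u||_L² ≤ C_P ||u'||_L².


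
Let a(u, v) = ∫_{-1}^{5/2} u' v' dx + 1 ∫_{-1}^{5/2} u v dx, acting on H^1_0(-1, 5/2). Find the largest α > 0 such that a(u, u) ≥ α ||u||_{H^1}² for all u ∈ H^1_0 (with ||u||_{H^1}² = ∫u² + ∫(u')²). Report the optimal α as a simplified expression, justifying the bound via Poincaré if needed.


α = 1

Coercivity of a(·,·) on H^1_0(-1, 5/2) means a(u, u) ≥ α ||u||_{H^1}² for every u ∈ H^1_0.
The interval has length L = 7/2, and Poincaré/coercivity depend only on L. Here a(u, u) = ∫(u')² + (1)·∫u².
Here c = 1 ≥ 1, so a(u,u) = ∫(u')² + c∫u² ≥ ∫(u')² + ∫u² = ||u||_{H^1}², i.e. α = 1 works. No larger α is possible: a(u,u) ≥ α||u||_{H^1}² means (1−α)∫(u')² ≥ (α−c)∫u², and for the modes u_n = sin(nπ(x−x₀)/L) (x₀ the left endpoint) one has ∫u_n²/∫(u_n')² = (L/(nπ))² → 0, so a(u_n,u_n)/||u_n||_{H^1}² → 1. Hence the optimal constant is α = 1.
Therefore α = 1.


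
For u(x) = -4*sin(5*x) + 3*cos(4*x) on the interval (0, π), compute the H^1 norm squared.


||u||_{H^1(0,π)}^2 = -1360/3 + 569*π/2

u'(x) = -12*sin(4*x) - 20*cos(5*x).
Expand u² and (u')² and integrate term by term on (0, π), using: for integers n ≥ 1, ∫_0^π sin²(nx) dx = ∫_0^π cos²(nx) dx = π/2; for n ≠ n', ∫_0^π sin(nx)sin(n'x) dx = ∫_0^π cos(nx)cos(n'x) dx = 0; and by product-to-sum, ∫_0^π sin(nx)cos(n'x) dx = ½∫_0^π [sin((n+n')x) + sin((n−n')x)] dx, which is 0 when n+n' is even and 2n/(n²−n'²) when n+n' is odd (it need not vanish on (0, π)).
  u² squared terms: (-4)²·∫sin(5x)² dx = 16·π/2 = 8*π;  (3)²·∫cos(4x)² dx = 9·π/2 = 9*π/2.
  u² cross terms: 2·(-4)·(3)·∫sin(5x)·cos(4x) dx = -24·(10/9) = -80/3.
  So ∫_0^π u² dx = 8*π + 9*π/2 − 80/3 = -80/3 + 25*π/2.
  (u')² squared terms: (-20)²·∫cos(5x)² dx = 400·π/2 = 200*π;  (-12)²·∫sin(4x)² dx = 144·π/2 = 72*π.
  (u')² cross terms: 2·(-20)·(-12)·∫cos(5x)·sin(4x) dx = 480·(-8/9) = -1280/3.
  So ∫_0^π (u')² dx = 200*π + 72*π − 1280/3 = -1280/3 + 272*π.
||u||_{H^1}^2 = (-80/3 + 25*π/2) + (-1280/3 + 272*π) = -1360/3 + 569*π/2.


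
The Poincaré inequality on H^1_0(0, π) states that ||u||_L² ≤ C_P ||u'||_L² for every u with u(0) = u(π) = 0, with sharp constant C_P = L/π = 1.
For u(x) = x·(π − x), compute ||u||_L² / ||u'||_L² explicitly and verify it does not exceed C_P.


||u||_L² / ||u'||_L² = sqrt(10)*π/10 < C_P = 1.

u(x) = x·(π − x), so u'(x) = π - 2*x.
u(x) = x·(π − x) vanishes at x = 0 and x = π, so u ∈ H^1_0(0, π). Differentiate via the product rule and integrate the resulting polynomials term by term.
  ∫_0^π u² dx = ∫_0^π (x^4 - 2*π*x^3 + π^2*x^2) dx. Term by term:
    ∫_0^π x^4 dx = π^5/5;  ∫_0^π -2*π*x^3 dx = -π^5/2;  ∫_0^π π^2*x^2 dx = π^5/3.
  Sum: π^5/5 − π^5/2 + π^5/3 = π^5/30.
  ∫_0^π (u')² dx = ∫_0^π (4*x^2 - 4*π*x + π^2) dx. Term by term:
    ∫_0^π 4*x^2 dx = 4*π^3/3;  ∫_0^π -4*π*x dx = -2*π^3;  ∫_0^π π^2 dx = π^3.
  Sum: 4*π^3/3 − 2*π^3 + π^3 = π^3/3.
∫_0^π u² dx = π^5/30, so ||u||_L² = sqrt(30)*π^(5/2)/30.
∫_0^π (u')² dx = π^3/3, so ||u'||_L² = sqrt(3)*π^(3/2)/3.
Ratio ||u||_L² / ||u'||_L² = sqrt(10)*π/10.
Sharp Poincaré constant on H^1_0(0, π) is C_P = L/π = 1, achieved by sin(x).
A polynomial bump cannot attain the sharp Poincaré constant (only the first sine eigenfunction does), so the ratio is strictly less than C_P, consistent with ||u||_L² ≤ C_P ||u'||_L².
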